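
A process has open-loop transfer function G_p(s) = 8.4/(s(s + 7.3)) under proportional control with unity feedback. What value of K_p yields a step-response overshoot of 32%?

From %OS = 100·exp(−πζ/√(1−ζ²)) = 32%, ζ = −ln(0.32)/√(π²+ln²(0.32)) = 0.341.
Characteristic equation s² + 7.3s + 8.4K_p = 0 gives ζ = 7.3/(2√(8.4K_p)).
Setting ζ = 0.341: √(8.4K_p) = 7.3/(2·0.341) = 10.71, so K_p = 114.6/8.4 = 13.6.

K_p = 13.6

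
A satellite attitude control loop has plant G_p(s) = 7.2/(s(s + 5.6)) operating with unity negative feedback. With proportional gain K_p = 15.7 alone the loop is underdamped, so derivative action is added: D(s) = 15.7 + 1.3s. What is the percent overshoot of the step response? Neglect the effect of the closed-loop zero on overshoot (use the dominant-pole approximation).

4.46%

Forward path: (15.7 + 1.3s)·7.2/(s(s+5.6)). The closed-loop characteristic equation is s² + (5.6 + 7.2·1.3)s + 7.2·15.7 = 0.
That is s² + 14.96s + 113 = 0, so ω_n = 10.63 rad/s and ζ = 14.96/(2·10.63) = 0.7035.
%OS = 100·exp(−πζ/√(1−ζ²)) = 4.46%.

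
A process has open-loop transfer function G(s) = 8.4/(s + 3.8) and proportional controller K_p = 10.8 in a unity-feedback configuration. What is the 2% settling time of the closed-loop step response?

T_s ≈ 0.0423 s

Closed-loop transfer function: T(s) = K_p·G(s)/(1 + K_p·G(s)) = 90.72/(s + 3.8 + 90.72) = 90.72/(s + 94.52).
Time constant τ = 1/94.52 = 0.01058 s, so the 2% settling time is about 4τ = 0.0423 s.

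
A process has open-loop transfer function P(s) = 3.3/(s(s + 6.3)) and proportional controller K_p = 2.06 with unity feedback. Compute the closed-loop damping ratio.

With unity feedback the closed-loop characteristic equation is s² + 6.3s + 2.06·3.3 = s² + 6.3s + 6.798 = 0.
Matching s² + 2ζω_n s + ω_n²: ω_n = √6.798 = 2.607 rad/s and 2ζω_n = 6.3, so ζ = 6.3/(2·2.607) = 1.21.

ζ = 1.21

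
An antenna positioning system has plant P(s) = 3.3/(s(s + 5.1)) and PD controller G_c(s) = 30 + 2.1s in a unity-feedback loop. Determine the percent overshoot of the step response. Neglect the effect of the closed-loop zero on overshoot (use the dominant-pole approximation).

Forward path: (30 + 2.1s)·3.3/(s(s+5.1)). The closed-loop characteristic equation is s² + (5.1 + 3.3·2.1)s + 3.3·30 = 0.
That is s² + 12.03s + 99 = 0, so ω_n = 9.95 rad/s and ζ = 12.03/(2·9.95) = 0.6045.
%OS = 100·exp(−πζ/√(1−ζ²)) = 9.22%.

9.22%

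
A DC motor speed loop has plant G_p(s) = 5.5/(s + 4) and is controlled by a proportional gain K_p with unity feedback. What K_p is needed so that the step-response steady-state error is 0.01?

K_p = 72

The loop is type 0, so e_ss(step) = 1/(1 + K_pos) with K_pos = K_p·G_p(0).
G_p(0) = 1.375. Require 1/(1 + K_p·1.375) = 0.01, so 1 + 1.375·K_p = 100.
K_p = (100 − 1)/1.375 = 72.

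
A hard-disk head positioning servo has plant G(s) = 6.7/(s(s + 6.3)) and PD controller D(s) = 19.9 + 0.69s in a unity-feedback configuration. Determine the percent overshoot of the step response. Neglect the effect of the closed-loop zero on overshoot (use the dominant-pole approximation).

18.5%

Forward path: (19.9 + 0.69s)·6.7/(s(s+6.3)). The closed-loop characteristic equation is s² + (6.3 + 6.7·0.69)s + 6.7·19.9 = 0.
That is s² + 10.92s + 133.3 = 0, so ω_n = 11.55 rad/s and ζ = 10.92/(2·11.55) = 0.473.
%OS = 100·exp(−πζ/√(1−ζ²)) = 18.5%.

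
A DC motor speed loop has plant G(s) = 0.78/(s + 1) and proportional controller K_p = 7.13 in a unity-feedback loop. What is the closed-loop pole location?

Closed-loop transfer function: T(s) = K_p·G(s)/(1 + K_p·G(s)) = 5.561/(s + 1 + 5.561) = 5.561/(s + 6.561).
The closed-loop pole is at s = −6.561.

s = -6.561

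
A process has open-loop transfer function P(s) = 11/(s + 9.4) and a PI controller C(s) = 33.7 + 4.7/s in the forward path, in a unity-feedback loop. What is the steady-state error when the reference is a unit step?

0

The open loop C(s)P(s) has a pole at the origin (type 1), so the static position error constant is infinite and e_ss = 1/(1+∞) = 0.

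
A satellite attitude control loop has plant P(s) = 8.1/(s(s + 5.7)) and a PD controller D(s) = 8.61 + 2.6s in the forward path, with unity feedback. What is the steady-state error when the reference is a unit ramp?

0.0817

The loop has one pole at the origin (type 1). Velocity error constant K_v = lim_{s→0} s·D(s)P(s) = 8.61·8.1/5.7 = 12.24.
Steady-state error to a unit ramp: e_ss = 1/K_v = 0.0817.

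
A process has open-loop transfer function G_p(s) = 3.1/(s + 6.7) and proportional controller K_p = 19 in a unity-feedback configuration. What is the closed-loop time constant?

τ = 0.0152 s

Closed-loop transfer function: T(s) = K_p·G_p(s)/(1 + K_p·G_p(s)) = 58.9/(s + 6.7 + 58.9) = 58.9/(s + 65.6).
Time constant τ = 1/65.6 = 0.0152 s.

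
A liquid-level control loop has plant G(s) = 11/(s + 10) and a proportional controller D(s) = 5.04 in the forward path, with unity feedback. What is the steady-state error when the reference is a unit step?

0.153

The loop is type 0. Static position error constant K_pos = D(0)·G(0) = 5.04·1.1 = 5.544.
Steady-state error to a unit step: e_ss = 1/(1+K_pos) = 1/6.544 = 0.153.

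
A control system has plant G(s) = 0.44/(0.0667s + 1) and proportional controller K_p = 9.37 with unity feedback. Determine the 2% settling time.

T_s ≈ 0.0521 s

Closed loop: T(s) = K_p·G/(1+K_p·G) = 4.123/(0.0667s + 1 + 4.123), with pole at s = −(1 + 4.123)/0.0667 = −76.8.
τ = 1/76.8 = 0.01302 s, so 2% settling time ≈ 4τ = 0.0521 s.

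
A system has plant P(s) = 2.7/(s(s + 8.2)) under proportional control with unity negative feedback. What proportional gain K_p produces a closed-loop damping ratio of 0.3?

K_p = 69.2

Closed-loop characteristic equation: s² + 8.2s + K_p·2.7 = 0.
So ω_n = √(2.7K_p) and 2ζω_n = 8.2, giving ζ = 8.2/(2√(2.7K_p)).
Setting ζ = 0.3: √(2.7K_p) = 8.2/(2·0.3) = 13.67, so K_p = 186.8/2.7 = 69.2.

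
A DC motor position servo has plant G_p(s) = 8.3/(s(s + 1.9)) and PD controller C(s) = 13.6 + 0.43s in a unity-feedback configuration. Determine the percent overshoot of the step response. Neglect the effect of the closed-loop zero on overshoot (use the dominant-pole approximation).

Forward path: (13.6 + 0.43s)·8.3/(s(s+1.9)). The closed-loop characteristic equation is s² + (1.9 + 8.3·0.43)s + 8.3·13.6 = 0.
That is s² + 5.469s + 112.9 = 0, so ω_n = 10.62 rad/s and ζ = 5.469/(2·10.62) = 0.2574.
%OS = 100·exp(−πζ/√(1−ζ²)) = 43.3%.

43.3%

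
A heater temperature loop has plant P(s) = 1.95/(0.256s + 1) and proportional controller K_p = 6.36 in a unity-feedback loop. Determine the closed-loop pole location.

Closed loop: T(s) = K_p·P/(1+K_p·P) = 12.4/(0.256s + 1 + 12.4), with pole at s = −(1 + 12.4)/0.256 = −52.35.

s = -52.35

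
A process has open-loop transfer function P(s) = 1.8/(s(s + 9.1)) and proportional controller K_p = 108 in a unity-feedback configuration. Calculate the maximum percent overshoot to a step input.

33.8%

The closed-loop denominator s² + 9.1s + 194.4 gives ω_n = √194.4 = 13.94 and ζ = 9.1/(2ω_n) = 0.3263.
%OS = 100·exp(−πζ/√(1−ζ²)) = 100·exp(−π·0.3263/√0.8935) = 33.8%.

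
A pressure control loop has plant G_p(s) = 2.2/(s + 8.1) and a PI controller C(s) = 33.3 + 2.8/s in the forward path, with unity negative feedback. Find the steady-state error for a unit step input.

0

The open loop C(s)G_p(s) has a pole at the origin (type 1), so the static position error constant is infinite and e_ss = 1/(1+∞) = 0.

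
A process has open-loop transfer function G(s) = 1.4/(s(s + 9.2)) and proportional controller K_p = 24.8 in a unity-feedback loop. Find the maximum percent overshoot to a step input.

1.98%

From 1 + K_pG(s) = 0: s² + 9.2s + 34.72 = 0 ⇒ ω_n = 5.892, ζ = 0.7807.
%OS = 100·exp(−πζ/√(1−ζ²)) = 100·exp(−π·0.7807/√0.3906) = 1.98%.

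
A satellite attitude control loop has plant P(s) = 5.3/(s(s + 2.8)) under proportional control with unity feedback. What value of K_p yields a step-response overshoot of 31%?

K_p = 3.03

From %OS = 100·exp(−πζ/√(1−ζ²)) = 31%, ζ = −ln(0.31)/√(π²+ln²(0.31)) = 0.3493.
Characteristic equation s² + 2.8s + 5.3K_p = 0 gives ζ = 2.8/(2√(5.3K_p)).
Setting ζ = 0.3493: √(5.3K_p) = 2.8/(2·0.3493) = 4.008, so K_p = 16.06/5.3 = 3.03.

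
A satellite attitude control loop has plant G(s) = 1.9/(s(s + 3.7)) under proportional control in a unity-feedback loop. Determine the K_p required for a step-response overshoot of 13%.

K_p = 6.07

From %OS = 100·exp(−πζ/√(1−ζ²)) = 13%, ζ = −ln(0.13)/√(π²+ln²(0.13)) = 0.5446.
Characteristic equation s² + 3.7s + 1.9K_p = 0 gives ζ = 3.7/(2√(1.9K_p)).
Setting ζ = 0.5446: √(1.9K_p) = 3.7/(2·0.5446) = 3.397, so K_p = 11.54/1.9 = 6.07.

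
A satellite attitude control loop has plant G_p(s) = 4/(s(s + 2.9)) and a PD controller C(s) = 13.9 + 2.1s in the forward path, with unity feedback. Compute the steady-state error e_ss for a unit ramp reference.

0.0522

The loop has one pole at the origin (type 1). Velocity error constant K_v = lim_{s→0} s·C(s)G_p(s) = 13.9·4/2.9 = 19.17.
Steady-state error to a unit ramp: e_ss = 1/K_v = 0.0522.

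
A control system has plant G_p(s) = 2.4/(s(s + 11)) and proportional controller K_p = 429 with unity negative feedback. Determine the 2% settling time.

T_s ≈ 0.727 s

The closed-loop denominator s² + 11s + 1030 gives ω_n = √1030 = 32.09 and ζ = 11/(2ω_n) = 0.1714.
2% settling time T_s ≈ 4/(ζω_n) = 4/5.5 = 0.727 s.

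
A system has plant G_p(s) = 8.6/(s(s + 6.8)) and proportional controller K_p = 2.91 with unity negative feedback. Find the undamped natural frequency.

1 + K_p·G_p(s) = 0 gives s² + 6.8s + 25.03 = 0.
Matching s² + 2ζω_n s + ω_n²: ω_n = √25.03 = 5.003 rad/s and 2ζω_n = 6.8, so ζ = 6.8/(2·5.003) = 0.68.

ω_n = 5 rad/s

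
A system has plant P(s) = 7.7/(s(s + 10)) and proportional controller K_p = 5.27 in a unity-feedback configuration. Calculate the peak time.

T_p = 0.796 s

From 1 + K_pP(s) = 0: s² + 10s + 40.58 = 0 ⇒ ω_n = 6.37, ζ = 0.7849.
Damped frequency ω_d = ω_n√(1−ζ²) = 3.947 rad/s, so peak time T_p = π/ω_d = 0.796 s.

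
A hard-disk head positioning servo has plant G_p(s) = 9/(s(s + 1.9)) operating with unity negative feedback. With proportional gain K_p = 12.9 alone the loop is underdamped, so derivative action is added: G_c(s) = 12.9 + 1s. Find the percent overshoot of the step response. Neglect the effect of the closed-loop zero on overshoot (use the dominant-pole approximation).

15.8%

Forward path: (12.9 + 1s)·9/(s(s+1.9)). The closed-loop characteristic equation is s² + (1.9 + 9·1)s + 9·12.9 = 0.
That is s² + 10.9s + 116.1 = 0, so ω_n = 10.77 rad/s and ζ = 10.9/(2·10.77) = 0.5058.
%OS = 100·exp(−πζ/√(1−ζ²)) = 15.8%.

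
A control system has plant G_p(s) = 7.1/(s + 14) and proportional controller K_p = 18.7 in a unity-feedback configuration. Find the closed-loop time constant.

τ = 0.00681 s

Closed-loop transfer function: T(s) = K_p·G_p(s)/(1 + K_p·G_p(s)) = 132.8/(s + 14 + 132.8) = 132.8/(s + 146.8).
Time constant τ = 1/146.8 = 0.00681 s.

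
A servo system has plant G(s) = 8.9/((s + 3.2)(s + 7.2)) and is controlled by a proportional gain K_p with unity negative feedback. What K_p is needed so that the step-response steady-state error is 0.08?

The loop is type 0, so e_ss(step) = 1/(1 + K_pos) with K_pos = K_p·G(0).
G(0) = 0.3863. Require 1/(1 + K_p·0.3863) = 0.08, so 1 + 0.3863·K_p = 12.5.
K_p = (12.5 − 1)/0.3863 = 29.8.

K_p = 29.8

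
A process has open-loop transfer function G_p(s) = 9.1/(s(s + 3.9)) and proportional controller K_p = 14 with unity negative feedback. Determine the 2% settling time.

T_s ≈ 2.05 s

From 1 + K_pG_p(s) = 0: s² + 3.9s + 127.4 = 0 ⇒ ω_n = 11.29, ζ = 0.1728.
2% settling time T_s ≈ 4/(ζω_n) = 4/1.95 = 2.05 s.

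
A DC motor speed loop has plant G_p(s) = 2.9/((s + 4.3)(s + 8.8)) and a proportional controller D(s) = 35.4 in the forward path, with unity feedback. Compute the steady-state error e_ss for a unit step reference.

The loop is type 0. Static position error constant K_pos = D(0)·G_p(0) = 35.4·0.07664 = 2.713.
Steady-state error to a unit step: e_ss = 1/(1+K_pos) = 1/3.713 = 0.269.

0.269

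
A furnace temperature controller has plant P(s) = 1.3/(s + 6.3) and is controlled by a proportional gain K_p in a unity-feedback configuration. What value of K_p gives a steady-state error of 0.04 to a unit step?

Steady-state error for a unit step on this type-0 loop is 1/(1 + K_p·P(0)).
P(0) = 0.2063. Require 1/(1 + K_p·0.2063) = 0.04, so 1 + 0.2063·K_p = 25.
K_p = (25 − 1)/0.2063 = 116.

K_p = 116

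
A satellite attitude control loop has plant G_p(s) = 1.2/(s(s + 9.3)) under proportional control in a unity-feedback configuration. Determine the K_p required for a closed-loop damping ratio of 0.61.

Closed-loop characteristic equation: s² + 9.3s + K_p·1.2 = 0.
So ω_n = √(1.2K_p) and 2ζω_n = 9.3, giving ζ = 9.3/(2√(1.2K_p)).
Setting ζ = 0.61: √(1.2K_p) = 9.3/(2·0.61) = 7.623, so K_p = 58.11/1.2 = 48.4.

K_p = 48.4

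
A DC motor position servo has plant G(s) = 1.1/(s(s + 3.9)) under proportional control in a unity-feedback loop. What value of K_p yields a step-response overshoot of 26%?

From %OS = 100·exp(−πζ/√(1−ζ²)) = 26%, ζ = −ln(0.26)/√(π²+ln²(0.26)) = 0.3941.
Characteristic equation s² + 3.9s + 1.1K_p = 0 gives ζ = 3.9/(2√(1.1K_p)).
Setting ζ = 0.3941: √(1.1K_p) = 3.9/(2·0.3941) = 4.948, so K_p = 24.48/1.1 = 22.3.

K_p = 22.3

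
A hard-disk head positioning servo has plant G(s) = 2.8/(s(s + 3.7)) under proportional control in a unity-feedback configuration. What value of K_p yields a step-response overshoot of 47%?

K_p = 22.4

From %OS = 100·exp(−πζ/√(1−ζ²)) = 47%, ζ = −ln(0.47)/√(π²+ln²(0.47)) = 0.2337.
Characteristic equation s² + 3.7s + 2.8K_p = 0 gives ζ = 3.7/(2√(2.8K_p)).
Setting ζ = 0.2337: √(2.8K_p) = 3.7/(2·0.2337) = 7.917, so K_p = 62.68/2.8 = 22.4.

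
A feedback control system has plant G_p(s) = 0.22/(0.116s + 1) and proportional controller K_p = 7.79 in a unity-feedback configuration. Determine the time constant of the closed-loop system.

Closed loop: T(s) = K_p·G_p/(1+K_p·G_p) = 1.714/(0.116s + 1 + 1.714), with pole at s = −(1 + 1.714)/0.116 = −23.39.
Closed-loop time constant τ = 1/23.39 = 0.0427 s.

τ = 0.0427 s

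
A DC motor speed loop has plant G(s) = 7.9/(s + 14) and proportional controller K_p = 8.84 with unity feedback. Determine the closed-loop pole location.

Closed-loop transfer function: T(s) = K_p·G(s)/(1 + K_p·G(s)) = 69.84/(s + 14 + 69.84) = 69.84/(s + 83.84).
The closed-loop pole is at s = −83.84.

s = -83.84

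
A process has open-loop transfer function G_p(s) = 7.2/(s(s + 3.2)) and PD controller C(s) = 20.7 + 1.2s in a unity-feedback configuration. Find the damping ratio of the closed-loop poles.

Forward path: (20.7 + 1.2s)·7.2/(s(s+3.2)). The closed-loop characteristic equation is s² + (3.2 + 7.2·1.2)s + 7.2·20.7 = 0.
That is s² + 11.84s + 149 = 0, so ω_n = 12.21 rad/s and ζ = 11.84/(2·12.21) = 0.4849.

ζ = 0.485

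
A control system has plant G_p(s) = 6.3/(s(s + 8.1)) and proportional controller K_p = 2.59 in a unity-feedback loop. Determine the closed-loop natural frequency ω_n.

ω_n = 4.04 rad/s

With unity feedback the closed-loop characteristic equation is s² + 8.1s + 2.59·6.3 = s² + 8.1s + 16.32 = 0.
Matching s² + 2ζω_n s + ω_n²: ω_n = √16.32 = 4.039 rad/s and 2ζω_n = 8.1, so ζ = 8.1/(2·4.039) = 1.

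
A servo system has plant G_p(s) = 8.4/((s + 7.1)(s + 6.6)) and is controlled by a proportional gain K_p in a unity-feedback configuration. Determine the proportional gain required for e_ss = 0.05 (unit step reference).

Steady-state error for a unit step on this type-0 loop is 1/(1 + K_p·G_p(0)).
G_p(0) = 0.1793. Require 1/(1 + K_p·0.1793) = 0.05, so 1 + 0.1793·K_p = 20.
K_p = (20 − 1)/0.1793 = 106.

K_p = 106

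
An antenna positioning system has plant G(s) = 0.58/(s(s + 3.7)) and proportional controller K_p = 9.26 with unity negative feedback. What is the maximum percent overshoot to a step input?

The closed-loop denominator s² + 3.7s + 5.371 gives ω_n = √5.371 = 2.317 and ζ = 3.7/(2ω_n) = 0.7983.
%OS = 100·exp(−πζ/√(1−ζ²)) = 100·exp(−π·0.7983/√0.3628) = 1.55%.

1.55%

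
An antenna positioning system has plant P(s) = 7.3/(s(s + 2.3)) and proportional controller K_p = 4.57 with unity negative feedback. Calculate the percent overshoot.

From 1 + K_pP(s) = 0: s² + 2.3s + 33.36 = 0 ⇒ ω_n = 5.776, ζ = 0.1991.
%OS = 100·exp(−πζ/√(1−ζ²)) = 100·exp(−π·0.1991/√0.9604) = 52.8%.

52.8%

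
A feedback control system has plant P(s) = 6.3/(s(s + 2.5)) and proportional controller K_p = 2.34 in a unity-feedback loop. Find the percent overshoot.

From 1 + K_pP(s) = 0: s² + 2.5s + 14.74 = 0 ⇒ ω_n = 3.84, ζ = 0.3256.
%OS = 100·exp(−πζ/√(1−ζ²)) = 100·exp(−π·0.3256/√0.894) = 33.9%.

33.9%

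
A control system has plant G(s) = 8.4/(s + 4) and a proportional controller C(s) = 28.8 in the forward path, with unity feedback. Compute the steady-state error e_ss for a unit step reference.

0.0163

The loop is type 0. Static position error constant K_pos = C(0)·G(0) = 28.8·2.1 = 60.48.
Steady-state error to a unit step: e_ss = 1/(1+K_pos) = 1/61.48 = 0.0163.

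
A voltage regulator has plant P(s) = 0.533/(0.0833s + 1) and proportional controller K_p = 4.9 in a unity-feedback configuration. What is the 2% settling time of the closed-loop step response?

Closed loop: T(s) = K_p·P/(1+K_p·P) = 2.612/(0.0833s + 1 + 2.612), with pole at s = −(1 + 2.612)/0.0833 = −43.36.
τ = 1/43.36 = 0.02306 s, so 2% settling time ≈ 4τ = 0.0923 s.

T_s ≈ 0.0923 s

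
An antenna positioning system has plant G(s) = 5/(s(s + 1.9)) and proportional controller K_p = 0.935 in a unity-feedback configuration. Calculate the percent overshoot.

From 1 + K_pG(s) = 0: s² + 1.9s + 4.675 = 0 ⇒ ω_n = 2.162, ζ = 0.4394.
%OS = 100·exp(−πζ/√(1−ζ²)) = 100·exp(−π·0.4394/√0.807) = 21.5%.

21.5%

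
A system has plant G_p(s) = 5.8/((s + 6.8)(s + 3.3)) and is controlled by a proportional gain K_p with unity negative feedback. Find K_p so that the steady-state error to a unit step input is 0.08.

Steady-state error for a unit step on this type-0 loop is 1/(1 + K_p·G_p(0)).
G_p(0) = 0.2585. Require 1/(1 + K_p·0.2585) = 0.08, so 1 + 0.2585·K_p = 12.5.
K_p = (12.5 − 1)/0.2585 = 44.5.

K_p = 44.5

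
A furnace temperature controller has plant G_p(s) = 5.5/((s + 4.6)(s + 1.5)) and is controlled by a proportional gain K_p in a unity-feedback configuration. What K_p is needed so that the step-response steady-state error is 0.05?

The loop is type 0, so e_ss(step) = 1/(1 + K_pos) with K_pos = K_p·G_p(0).
G_p(0) = 0.7971. Require 1/(1 + K_p·0.7971) = 0.05, so 1 + 0.7971·K_p = 20.
K_p = (20 − 1)/0.7971 = 23.8.

K_p = 23.8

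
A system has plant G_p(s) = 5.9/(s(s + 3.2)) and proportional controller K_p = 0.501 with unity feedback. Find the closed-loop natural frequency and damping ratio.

With unity feedback the closed-loop characteristic equation is s² + 3.2s + 0.501·5.9 = s² + 3.2s + 2.956 = 0.
So ω_n² = 2.956 ⇒ ω_n = 1.719 rad/s, and ζ = 3.2/(2ω_n) = 0.931.

ω_n = 1.72 rad/s, ζ = 0.931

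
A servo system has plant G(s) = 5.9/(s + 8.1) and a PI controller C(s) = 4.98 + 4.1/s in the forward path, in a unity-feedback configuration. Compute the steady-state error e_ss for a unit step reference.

0

The open loop C(s)G(s) has a pole at the origin (type 1), so the static position error constant is infinite and e_ss = 1/(1+∞) = 0.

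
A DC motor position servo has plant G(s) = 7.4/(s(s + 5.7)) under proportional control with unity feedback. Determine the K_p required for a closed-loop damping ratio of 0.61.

K_p = 2.95

Closed-loop characteristic equation: s² + 5.7s + K_p·7.4 = 0.
So ω_n = √(7.4K_p) and 2ζω_n = 5.7, giving ζ = 5.7/(2√(7.4K_p)).
Setting ζ = 0.61: √(7.4K_p) = 5.7/(2·0.61) = 4.672, so K_p = 21.83/7.4 = 2.95.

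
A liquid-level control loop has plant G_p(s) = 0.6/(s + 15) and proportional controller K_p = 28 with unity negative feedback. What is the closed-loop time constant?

τ = 0.0314 s

Closed-loop transfer function: T(s) = K_p·G_p(s)/(1 + K_p·G_p(s)) = 16.8/(s + 15 + 16.8) = 16.8/(s + 31.8).
Time constant τ = 1/31.8 = 0.0314 s.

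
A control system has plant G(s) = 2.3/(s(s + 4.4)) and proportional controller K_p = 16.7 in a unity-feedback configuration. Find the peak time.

T_p = 0.542 s

The closed-loop denominator s² + 4.4s + 38.41 gives ω_n = √38.41 = 6.198 and ζ = 4.4/(2ω_n) = 0.355.
Damped frequency ω_d = ω_n√(1−ζ²) = 5.794 rad/s, so peak time T_p = π/ω_d = 0.542 s.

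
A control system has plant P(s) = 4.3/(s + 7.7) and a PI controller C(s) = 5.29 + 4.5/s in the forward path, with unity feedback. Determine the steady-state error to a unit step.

0

The open loop C(s)P(s) has a pole at the origin (type 1), so the static position error constant is infinite and e_ss = 1/(1+∞) = 0.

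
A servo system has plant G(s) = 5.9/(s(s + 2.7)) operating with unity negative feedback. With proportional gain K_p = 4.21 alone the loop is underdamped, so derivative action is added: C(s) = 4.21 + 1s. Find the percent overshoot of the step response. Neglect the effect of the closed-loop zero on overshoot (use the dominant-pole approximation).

Forward path: (4.21 + 1s)·5.9/(s(s+2.7)). The closed-loop characteristic equation is s² + (2.7 + 5.9·1)s + 5.9·4.21 = 0.
That is s² + 8.6s + 24.84 = 0, so ω_n = 4.984 rad/s and ζ = 8.6/(2·4.984) = 0.8628.
%OS = 100·exp(−πζ/√(1−ζ²)) = 0.47%.

0.47%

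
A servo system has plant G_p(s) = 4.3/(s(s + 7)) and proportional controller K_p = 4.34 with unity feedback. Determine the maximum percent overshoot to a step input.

From 1 + K_pG_p(s) = 0: s² + 7s + 18.66 = 0 ⇒ ω_n = 4.32, ζ = 0.8102.
%OS = 100·exp(−πζ/√(1−ζ²)) = 100·exp(−π·0.8102/√0.3436) = 1.3%.

1.3%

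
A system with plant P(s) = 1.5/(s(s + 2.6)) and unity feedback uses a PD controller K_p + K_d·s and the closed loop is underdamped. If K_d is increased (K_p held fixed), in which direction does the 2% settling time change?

Characteristic equation s² + (2.6 + 1.5K_d)s + 1.5K_p = 0: raising K_d increases ζω_n = (2.6+1.5K_d)/2 while the loop stays underdamped, so T_s ≈ 4/(ζω_n) decreases.

decrease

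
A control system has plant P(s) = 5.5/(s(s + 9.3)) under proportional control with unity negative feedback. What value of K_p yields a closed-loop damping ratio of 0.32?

K_p = 38.4

Closed-loop characteristic equation: s² + 9.3s + K_p·5.5 = 0.
So ω_n = √(5.5K_p) and 2ζω_n = 9.3, giving ζ = 9.3/(2√(5.5K_p)).
Setting ζ = 0.32: √(5.5K_p) = 9.3/(2·0.32) = 14.53, so K_p = 211.2/5.5 = 38.4.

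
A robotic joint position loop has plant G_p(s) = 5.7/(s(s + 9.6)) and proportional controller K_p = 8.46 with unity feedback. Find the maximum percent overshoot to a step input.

From 1 + K_pG_p(s) = 0: s² + 9.6s + 48.22 = 0 ⇒ ω_n = 6.944, ζ = 0.6912.
%OS = 100·exp(−πζ/√(1−ζ²)) = 100·exp(−π·0.6912/√0.5222) = 4.95%.

4.95%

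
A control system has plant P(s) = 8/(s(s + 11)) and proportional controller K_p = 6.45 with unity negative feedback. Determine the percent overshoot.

Closed-loop characteristic equation: s² + 11s + 51.6 = 0, so ω_n = 7.183 rad/s and ζ = 11/(2·7.183) = 0.7657.
%OS = 100·exp(−πζ/√(1−ζ²)) = 100·exp(−π·0.7657/√0.4138) = 2.38%.

2.38%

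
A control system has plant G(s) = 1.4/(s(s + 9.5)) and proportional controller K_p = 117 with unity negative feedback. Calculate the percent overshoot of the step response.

The closed-loop denominator s² + 9.5s + 163.8 gives ω_n = √163.8 = 12.8 and ζ = 9.5/(2ω_n) = 0.3711.
%OS = 100·exp(−πζ/√(1−ζ²)) = 100·exp(−π·0.3711/√0.8623) = 28.5%.

28.5%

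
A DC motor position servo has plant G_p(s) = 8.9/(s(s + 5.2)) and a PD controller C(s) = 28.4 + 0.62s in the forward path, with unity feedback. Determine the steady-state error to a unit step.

The open loop C(s)G_p(s) has a pole at the origin (type 1), so the static position error constant is infinite and e_ss = 1/(1+∞) = 0.

0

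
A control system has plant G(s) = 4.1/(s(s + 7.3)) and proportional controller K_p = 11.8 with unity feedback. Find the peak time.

Closed-loop characteristic equation: s² + 7.3s + 48.38 = 0, so ω_n = 6.956 rad/s and ζ = 7.3/(2·6.956) = 0.5248.
Damped frequency ω_d = ω_n√(1−ζ²) = 5.921 rad/s, so peak time T_p = π/ω_d = 0.531 s.

T_p = 0.531 s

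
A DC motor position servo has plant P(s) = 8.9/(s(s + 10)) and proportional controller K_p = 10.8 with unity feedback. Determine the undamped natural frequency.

With unity feedback the closed-loop characteristic equation is s² + 10s + 10.8·8.9 = s² + 10s + 96.12 = 0.
So ω_n² = 96.12 ⇒ ω_n = 9.804 rad/s, and ζ = 10/(2ω_n) = 0.51.

ω_n = 9.8 rad/s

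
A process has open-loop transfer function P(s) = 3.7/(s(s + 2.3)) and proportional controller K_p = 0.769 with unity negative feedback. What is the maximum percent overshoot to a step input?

5.35%

From 1 + K_pP(s) = 0: s² + 2.3s + 2.845 = 0 ⇒ ω_n = 1.687, ζ = 0.6818.
%OS = 100·exp(−πζ/√(1−ζ²)) = 100·exp(−π·0.6818/√0.5352) = 5.35%.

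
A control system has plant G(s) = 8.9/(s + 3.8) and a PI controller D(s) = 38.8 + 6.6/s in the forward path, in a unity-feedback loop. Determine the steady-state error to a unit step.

The open loop D(s)G(s) has a pole at the origin (type 1), so the static position error constant is infinite and e_ss = 1/(1+∞) = 0.

0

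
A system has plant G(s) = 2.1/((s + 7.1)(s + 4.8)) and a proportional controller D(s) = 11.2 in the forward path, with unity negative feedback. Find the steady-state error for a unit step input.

The loop is type 0. Static position error constant K_pos = D(0)·G(0) = 11.2·0.06162 = 0.6901.
Steady-state error to a unit step: e_ss = 1/(1+K_pos) = 1/1.69 = 0.592.

0.592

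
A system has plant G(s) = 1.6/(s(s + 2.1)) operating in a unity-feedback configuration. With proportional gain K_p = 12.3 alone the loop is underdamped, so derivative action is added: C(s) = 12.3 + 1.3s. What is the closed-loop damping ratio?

Forward path: (12.3 + 1.3s)·1.6/(s(s+2.1)). The closed-loop characteristic equation is s² + (2.1 + 1.6·1.3)s + 1.6·12.3 = 0.
That is s² + 4.18s + 19.68 = 0, so ω_n = 4.436 rad/s and ζ = 4.18/(2·4.436) = 0.4711.

ζ = 0.471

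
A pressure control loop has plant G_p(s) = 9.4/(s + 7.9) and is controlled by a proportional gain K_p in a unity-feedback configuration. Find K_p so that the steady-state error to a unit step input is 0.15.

Steady-state error for a unit step on this type-0 loop is 1/(1 + K_p·G_p(0)).
G_p(0) = 1.19. Require 1/(1 + K_p·1.19) = 0.15, so 1 + 1.19·K_p = 6.667.
K_p = (6.667 − 1)/1.19 = 4.76.

K_p = 4.76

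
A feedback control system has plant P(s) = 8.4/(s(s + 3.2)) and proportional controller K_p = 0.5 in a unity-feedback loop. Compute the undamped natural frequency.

ω_n = 2.05 rad/s

With unity feedback the closed-loop characteristic equation is s² + 3.2s + 0.5·8.4 = s² + 3.2s + 4.2 = 0.
So ω_n² = 4.2 ⇒ ω_n = 2.049 rad/s, and ζ = 3.2/(2ω_n) = 0.781.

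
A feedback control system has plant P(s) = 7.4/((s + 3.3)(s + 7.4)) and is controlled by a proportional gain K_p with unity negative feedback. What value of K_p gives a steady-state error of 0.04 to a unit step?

For a type-0 loop with proportional control, e_ss = 1/(1 + K_p·P(0)).
P(0) = 0.303. Require 1/(1 + K_p·0.303) = 0.04, so 1 + 0.303·K_p = 25.
K_p = (25 − 1)/0.303 = 79.2.

K_p = 79.2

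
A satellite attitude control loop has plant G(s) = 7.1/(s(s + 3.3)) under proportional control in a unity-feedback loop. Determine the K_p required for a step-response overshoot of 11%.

K_p = 1.16

From %OS = 100·exp(−πζ/√(1−ζ²)) = 11%, ζ = −ln(0.11)/√(π²+ln²(0.11)) = 0.5749.
Characteristic equation s² + 3.3s + 7.1K_p = 0 gives ζ = 3.3/(2√(7.1K_p)).
Setting ζ = 0.5749: √(7.1K_p) = 3.3/(2·0.5749) = 2.87, so K_p = 8.238/7.1 = 1.16.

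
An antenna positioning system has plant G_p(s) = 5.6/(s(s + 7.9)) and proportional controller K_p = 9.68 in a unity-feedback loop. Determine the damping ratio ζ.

ζ = 0.536

With unity feedback the closed-loop characteristic equation is s² + 7.9s + 9.68·5.6 = s² + 7.9s + 54.21 = 0.
Matching s² + 2ζω_n s + ω_n²: ω_n = √54.21 = 7.363 rad/s and 2ζω_n = 7.9, so ζ = 7.9/(2·7.363) = 0.536.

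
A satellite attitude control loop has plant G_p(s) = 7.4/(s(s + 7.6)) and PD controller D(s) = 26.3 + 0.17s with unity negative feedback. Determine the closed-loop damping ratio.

Forward path: (26.3 + 0.17s)·7.4/(s(s+7.6)). The closed-loop characteristic equation is s² + (7.6 + 7.4·0.17)s + 7.4·26.3 = 0.
That is s² + 8.858s + 194.6 = 0, so ω_n = 13.95 rad/s and ζ = 8.858/(2·13.95) = 0.3175.

ζ = 0.317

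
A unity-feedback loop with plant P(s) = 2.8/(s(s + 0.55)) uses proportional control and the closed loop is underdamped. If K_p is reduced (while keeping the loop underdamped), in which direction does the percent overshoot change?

decrease

ζ = 0.55/(2√(2.8K_p)) rises as K_p falls; higher damping means less overshoot.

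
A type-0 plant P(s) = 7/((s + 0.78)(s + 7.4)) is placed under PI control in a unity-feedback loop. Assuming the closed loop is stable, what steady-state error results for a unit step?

0

The PI controller's integrator makes the forward path type 1, so e_ss to a step is zero.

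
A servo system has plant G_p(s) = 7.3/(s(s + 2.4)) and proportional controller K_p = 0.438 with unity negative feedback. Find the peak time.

T_p = 2.37 s

The closed-loop denominator s² + 2.4s + 3.197 gives ω_n = √3.197 = 1.788 and ζ = 2.4/(2ω_n) = 0.6711.
Damped frequency ω_d = ω_n√(1−ζ²) = 1.326 rad/s, so peak time T_p = π/ω_d = 2.37 s.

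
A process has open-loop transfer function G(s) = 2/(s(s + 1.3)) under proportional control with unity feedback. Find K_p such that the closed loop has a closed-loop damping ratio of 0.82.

K_p = 0.314

Closed-loop characteristic equation: s² + 1.3s + K_p·2 = 0.
So ω_n = √(2K_p) and 2ζω_n = 1.3, giving ζ = 1.3/(2√(2K_p)).
Setting ζ = 0.82: √(2K_p) = 1.3/(2·0.82) = 0.7927, so K_p = 0.6283/2 = 0.314.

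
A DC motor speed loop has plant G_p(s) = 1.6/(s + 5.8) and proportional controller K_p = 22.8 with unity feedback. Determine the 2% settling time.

T_s ≈ 0.0946 s

Closed-loop transfer function: T(s) = K_p·G_p(s)/(1 + K_p·G_p(s)) = 36.48/(s + 5.8 + 36.48) = 36.48/(s + 42.28).
Time constant τ = 1/42.28 = 0.02365 s, so the 2% settling time is about 4τ = 0.0946 s.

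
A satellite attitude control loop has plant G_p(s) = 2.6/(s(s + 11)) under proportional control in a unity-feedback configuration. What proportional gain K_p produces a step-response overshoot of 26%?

From %OS = 100·exp(−πζ/√(1−ζ²)) = 26%, ζ = −ln(0.26)/√(π²+ln²(0.26)) = 0.3941.
Characteristic equation s² + 11s + 2.6K_p = 0 gives ζ = 11/(2√(2.6K_p)).
Setting ζ = 0.3941: √(2.6K_p) = 11/(2·0.3941) = 13.96, so K_p = 194.8/2.6 = 74.9.

K_p = 74.9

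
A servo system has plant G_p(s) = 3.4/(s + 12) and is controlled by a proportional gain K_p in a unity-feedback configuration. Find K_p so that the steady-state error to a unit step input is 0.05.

The loop is type 0, so e_ss(step) = 1/(1 + K_pos) with K_pos = K_p·G_p(0).
G_p(0) = 0.2833. Require 1/(1 + K_p·0.2833) = 0.05, so 1 + 0.2833·K_p = 20.
K_p = (20 − 1)/0.2833 = 67.1.

K_p = 67.1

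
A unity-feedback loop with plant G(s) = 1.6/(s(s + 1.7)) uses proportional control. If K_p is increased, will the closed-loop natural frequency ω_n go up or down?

ω_n = √(1.6·K_p), which grows with K_p.

increase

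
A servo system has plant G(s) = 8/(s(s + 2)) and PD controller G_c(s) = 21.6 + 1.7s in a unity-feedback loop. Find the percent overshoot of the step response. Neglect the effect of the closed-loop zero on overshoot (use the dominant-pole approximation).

9.87%

Forward path: (21.6 + 1.7s)·8/(s(s+2)). The closed-loop characteristic equation is s² + (2 + 8·1.7)s + 8·21.6 = 0.
That is s² + 15.6s + 172.8 = 0, so ω_n = 13.15 rad/s and ζ = 15.6/(2·13.15) = 0.5934.
%OS = 100·exp(−πζ/√(1−ζ²)) = 9.87%.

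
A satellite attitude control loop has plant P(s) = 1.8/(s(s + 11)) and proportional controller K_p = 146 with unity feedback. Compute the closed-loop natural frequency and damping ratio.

1 + K_p·P(s) = 0 gives s² + 11s + 262.8 = 0.
So ω_n² = 262.8 ⇒ ω_n = 16.21 rad/s, and ζ = 11/(2ω_n) = 0.339.

ω_n = 16.2 rad/s, ζ = 0.339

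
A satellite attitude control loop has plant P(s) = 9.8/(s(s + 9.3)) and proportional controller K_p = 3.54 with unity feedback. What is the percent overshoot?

1.76%

The closed-loop denominator s² + 9.3s + 34.69 gives ω_n = √34.69 = 5.89 and ζ = 9.3/(2ω_n) = 0.7895.
%OS = 100·exp(−πζ/√(1−ζ²)) = 100·exp(−π·0.7895/√0.3767) = 1.76%.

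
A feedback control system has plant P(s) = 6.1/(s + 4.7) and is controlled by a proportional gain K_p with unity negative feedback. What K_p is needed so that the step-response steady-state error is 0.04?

Steady-state error for a unit step on this type-0 loop is 1/(1 + K_p·P(0)).
P(0) = 1.298. Require 1/(1 + K_p·1.298) = 0.04, so 1 + 1.298·K_p = 25.
K_p = (25 − 1)/1.298 = 18.5.

K_p = 18.5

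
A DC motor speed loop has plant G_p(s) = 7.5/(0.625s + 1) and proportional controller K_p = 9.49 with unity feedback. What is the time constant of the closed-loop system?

τ = 0.00866 s

Closed loop: T(s) = K_p·G_p/(1+K_p·G_p) = 71.17/(0.625s + 1 + 71.17), with pole at s = −(1 + 71.17)/0.625 = −115.5.
Closed-loop time constant τ = 1/115.5 = 0.00866 s.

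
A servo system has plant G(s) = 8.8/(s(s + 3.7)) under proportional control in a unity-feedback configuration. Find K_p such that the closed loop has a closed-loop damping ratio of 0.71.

Closed-loop characteristic equation: s² + 3.7s + K_p·8.8 = 0.
So ω_n = √(8.8K_p) and 2ζω_n = 3.7, giving ζ = 3.7/(2√(8.8K_p)).
Setting ζ = 0.71: √(8.8K_p) = 3.7/(2·0.71) = 2.606, so K_p = 6.789/8.8 = 0.772.

K_p = 0.772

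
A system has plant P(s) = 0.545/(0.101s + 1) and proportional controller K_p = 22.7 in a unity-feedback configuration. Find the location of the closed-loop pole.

s = -132.4

Closed loop: T(s) = K_p·P/(1+K_p·P) = 12.37/(0.101s + 1 + 12.37), with pole at s = −(1 + 12.37)/0.101 = −132.4.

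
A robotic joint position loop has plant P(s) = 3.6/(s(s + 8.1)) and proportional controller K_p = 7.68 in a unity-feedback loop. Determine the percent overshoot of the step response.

From 1 + K_pP(s) = 0: s² + 8.1s + 27.65 = 0 ⇒ ω_n = 5.258, ζ = 0.7702.
%OS = 100·exp(−πζ/√(1−ζ²)) = 100·exp(−π·0.7702/√0.4067) = 2.25%.

2.25%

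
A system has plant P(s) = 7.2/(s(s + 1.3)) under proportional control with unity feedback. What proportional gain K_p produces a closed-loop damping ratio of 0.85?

K_p = 0.0812

Closed-loop characteristic equation: s² + 1.3s + K_p·7.2 = 0.
So ω_n = √(7.2K_p) and 2ζω_n = 1.3, giving ζ = 1.3/(2√(7.2K_p)).
Setting ζ = 0.85: √(7.2K_p) = 1.3/(2·0.85) = 0.7647, so K_p = 0.5848/7.2 = 0.0812.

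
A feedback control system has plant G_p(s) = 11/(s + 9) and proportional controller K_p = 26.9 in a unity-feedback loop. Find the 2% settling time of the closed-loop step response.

T_s ≈ 0.0131 s

Closed-loop transfer function: T(s) = K_p·G_p(s)/(1 + K_p·G_p(s)) = 295.9/(s + 9 + 295.9) = 295.9/(s + 304.9).
Time constant τ = 1/304.9 = 0.00328 s, so the 2% settling time is about 4τ = 0.0131 s.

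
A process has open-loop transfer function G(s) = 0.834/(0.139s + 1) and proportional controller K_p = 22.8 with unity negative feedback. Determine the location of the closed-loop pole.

s = -144

Closed loop: T(s) = K_p·G/(1+K_p·G) = 19.02/(0.139s + 1 + 19.02), with pole at s = −(1 + 19.02)/0.139 = −144.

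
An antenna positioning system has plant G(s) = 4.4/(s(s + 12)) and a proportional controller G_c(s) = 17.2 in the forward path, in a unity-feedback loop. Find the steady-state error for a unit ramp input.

The loop has one pole at the origin (type 1). Velocity error constant K_v = lim_{s→0} s·G_c(s)G(s) = 17.2·4.4/12 = 6.307.
Steady-state error to a unit ramp: e_ss = 1/K_v = 0.159.

0.159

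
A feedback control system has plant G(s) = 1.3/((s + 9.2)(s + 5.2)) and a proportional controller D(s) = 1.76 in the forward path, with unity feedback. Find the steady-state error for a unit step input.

The loop is type 0. Static position error constant K_pos = D(0)·G(0) = 1.76·0.02717 = 0.04783.
Steady-state error to a unit step: e_ss = 1/(1+K_pos) = 1/1.048 = 0.954.

0.954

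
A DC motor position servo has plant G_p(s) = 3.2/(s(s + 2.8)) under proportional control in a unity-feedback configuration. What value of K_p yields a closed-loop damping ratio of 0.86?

K_p = 0.828

Closed-loop characteristic equation: s² + 2.8s + K_p·3.2 = 0.
So ω_n = √(3.2K_p) and 2ζω_n = 2.8, giving ζ = 2.8/(2√(3.2K_p)).
Setting ζ = 0.86: √(3.2K_p) = 2.8/(2·0.86) = 1.628, so K_p = 2.65/3.2 = 0.828.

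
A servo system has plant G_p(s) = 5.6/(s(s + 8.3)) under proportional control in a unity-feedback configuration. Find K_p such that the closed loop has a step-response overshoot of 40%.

K_p = 39.2

From %OS = 100·exp(−πζ/√(1−ζ²)) = 40%, ζ = −ln(0.4)/√(π²+ln²(0.4)) = 0.28.
Characteristic equation s² + 8.3s + 5.6K_p = 0 gives ζ = 8.3/(2√(5.6K_p)).
Setting ζ = 0.28: √(5.6K_p) = 8.3/(2·0.28) = 14.82, so K_p = 219.7/5.6 = 39.2.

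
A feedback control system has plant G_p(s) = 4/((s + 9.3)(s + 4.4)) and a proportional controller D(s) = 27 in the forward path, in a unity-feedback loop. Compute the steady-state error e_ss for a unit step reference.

The loop is type 0. Static position error constant K_pos = D(0)·G_p(0) = 27·0.09775 = 2.639.
Steady-state error to a unit step: e_ss = 1/(1+K_pos) = 1/3.639 = 0.275.

0.275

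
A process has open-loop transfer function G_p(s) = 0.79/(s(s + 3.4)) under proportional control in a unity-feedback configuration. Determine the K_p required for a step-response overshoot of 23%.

From %OS = 100·exp(−πζ/√(1−ζ²)) = 23%, ζ = −ln(0.23)/√(π²+ln²(0.23)) = 0.4237.
Characteristic equation s² + 3.4s + 0.79K_p = 0 gives ζ = 3.4/(2√(0.79K_p)).
Setting ζ = 0.4237: √(0.79K_p) = 3.4/(2·0.4237) = 4.012, so K_p = 16.1/0.79 = 20.4.

K_p = 20.4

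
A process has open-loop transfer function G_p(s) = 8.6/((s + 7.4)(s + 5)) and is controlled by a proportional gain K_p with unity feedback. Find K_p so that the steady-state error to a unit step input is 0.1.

K_p = 38.7

The loop is type 0, so e_ss(step) = 1/(1 + K_pos) with K_pos = K_p·G_p(0).
G_p(0) = 0.2324. Require 1/(1 + K_p·0.2324) = 0.1, so 1 + 0.2324·K_p = 10.
K_p = (10 − 1)/0.2324 = 38.7.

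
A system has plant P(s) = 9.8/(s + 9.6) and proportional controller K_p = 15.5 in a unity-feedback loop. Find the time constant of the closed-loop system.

Closed-loop transfer function: T(s) = K_p·P(s)/(1 + K_p·P(s)) = 151.9/(s + 9.6 + 151.9) = 151.9/(s + 161.5).
Time constant τ = 1/161.5 = 0.00619 s.

τ = 0.00619 s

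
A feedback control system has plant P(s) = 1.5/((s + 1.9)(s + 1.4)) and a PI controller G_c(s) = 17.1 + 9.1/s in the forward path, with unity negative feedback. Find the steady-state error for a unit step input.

The open loop G_c(s)P(s) has a pole at the origin (type 1), so the static position error constant is infinite and e_ss = 1/(1+∞) = 0.

0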